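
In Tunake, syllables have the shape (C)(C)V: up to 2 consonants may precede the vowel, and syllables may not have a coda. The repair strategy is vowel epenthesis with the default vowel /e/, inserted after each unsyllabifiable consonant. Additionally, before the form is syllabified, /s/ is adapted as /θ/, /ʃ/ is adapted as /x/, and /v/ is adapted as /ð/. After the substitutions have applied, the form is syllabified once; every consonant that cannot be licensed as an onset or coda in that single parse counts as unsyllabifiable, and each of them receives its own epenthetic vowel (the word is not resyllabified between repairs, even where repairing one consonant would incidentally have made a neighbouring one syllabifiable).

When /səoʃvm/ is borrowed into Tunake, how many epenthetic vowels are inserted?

After substitution the input is /θəoxðm/.
The unsyllabifiable consonants are /x/, /ð/, /m/; each receives one epenthetic vowel.

3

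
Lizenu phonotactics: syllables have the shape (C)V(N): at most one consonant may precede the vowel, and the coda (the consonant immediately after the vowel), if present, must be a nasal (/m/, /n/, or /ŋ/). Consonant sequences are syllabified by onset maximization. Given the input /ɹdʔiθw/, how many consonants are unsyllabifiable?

The consonants /ɹ/, /d/, /θ/, /w/ cannot be parsed into a legal (C)V(N) syllable (only a nasal (/m/, /n/, or /ŋ/) is licensed in coda position; onsets are limited to one consonant).

4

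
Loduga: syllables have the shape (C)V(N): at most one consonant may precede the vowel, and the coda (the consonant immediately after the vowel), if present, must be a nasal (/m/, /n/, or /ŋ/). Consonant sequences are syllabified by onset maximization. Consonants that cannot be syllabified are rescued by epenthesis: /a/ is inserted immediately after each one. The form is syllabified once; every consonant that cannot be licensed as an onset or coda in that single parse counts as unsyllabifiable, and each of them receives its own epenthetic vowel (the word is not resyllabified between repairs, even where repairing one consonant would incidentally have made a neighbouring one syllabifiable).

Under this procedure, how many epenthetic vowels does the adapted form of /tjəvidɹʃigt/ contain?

The unsyllabifiable consonants are /t/, /d/, /ɹ/, /g/, /t/; each receives one epenthetic vowel.

5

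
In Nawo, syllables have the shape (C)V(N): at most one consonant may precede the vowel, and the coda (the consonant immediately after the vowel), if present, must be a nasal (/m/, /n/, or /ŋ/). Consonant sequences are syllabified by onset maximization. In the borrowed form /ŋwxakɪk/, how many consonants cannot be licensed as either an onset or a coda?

3

The consonants /ŋ/, /w/, /k/ cannot be parsed into a legal (C)V(N) syllable (only a nasal (/m/, /n/, or /ŋ/) is licensed in coda position; onsets are limited to one consonant).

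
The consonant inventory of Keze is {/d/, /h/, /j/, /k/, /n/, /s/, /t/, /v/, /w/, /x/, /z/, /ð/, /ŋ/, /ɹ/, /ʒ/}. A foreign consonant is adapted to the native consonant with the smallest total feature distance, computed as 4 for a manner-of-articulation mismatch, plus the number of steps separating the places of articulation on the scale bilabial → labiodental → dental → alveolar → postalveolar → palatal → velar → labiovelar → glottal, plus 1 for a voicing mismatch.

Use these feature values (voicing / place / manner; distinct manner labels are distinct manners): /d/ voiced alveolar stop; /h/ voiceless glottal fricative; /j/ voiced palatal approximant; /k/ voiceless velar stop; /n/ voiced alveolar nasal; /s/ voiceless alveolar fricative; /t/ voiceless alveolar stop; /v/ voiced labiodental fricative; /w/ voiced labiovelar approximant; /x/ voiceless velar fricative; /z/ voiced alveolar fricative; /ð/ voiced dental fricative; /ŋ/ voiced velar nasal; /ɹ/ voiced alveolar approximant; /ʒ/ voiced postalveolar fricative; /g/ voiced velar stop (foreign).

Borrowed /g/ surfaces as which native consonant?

/k/ is closest: same manner (stop), place distance 0 (velar→velar), voicing differs (+1); total 1. Next closest is /d/ at distance 3.

k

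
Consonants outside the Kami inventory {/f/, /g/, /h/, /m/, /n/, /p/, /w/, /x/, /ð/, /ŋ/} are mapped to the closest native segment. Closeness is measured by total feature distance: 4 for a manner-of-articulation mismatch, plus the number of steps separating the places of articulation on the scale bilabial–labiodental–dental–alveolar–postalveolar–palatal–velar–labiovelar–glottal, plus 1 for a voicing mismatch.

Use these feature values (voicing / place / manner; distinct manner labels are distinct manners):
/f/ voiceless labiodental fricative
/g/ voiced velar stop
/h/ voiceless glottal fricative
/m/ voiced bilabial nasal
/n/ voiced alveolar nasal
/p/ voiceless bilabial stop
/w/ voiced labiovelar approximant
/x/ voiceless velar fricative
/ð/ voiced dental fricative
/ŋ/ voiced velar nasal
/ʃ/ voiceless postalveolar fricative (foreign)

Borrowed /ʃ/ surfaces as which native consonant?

x

/x/ is closest: same manner (fricative), place distance 2 (postalveolar→velar), same voicing; total 2. Next closest is /f/ at distance 3.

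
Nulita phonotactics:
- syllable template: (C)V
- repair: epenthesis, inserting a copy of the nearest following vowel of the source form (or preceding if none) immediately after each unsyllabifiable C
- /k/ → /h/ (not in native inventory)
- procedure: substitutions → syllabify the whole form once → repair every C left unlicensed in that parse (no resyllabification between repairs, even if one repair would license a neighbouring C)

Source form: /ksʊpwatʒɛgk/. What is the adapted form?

Substitution: /k/ → /h/, giving /hsʊpwatʒɛgh/.
Under (C)V, the unsyllabifiable consonants are /h/, /p/, /t/, /g/, /h/ (no codas are permitted; onsets are limited to one consonant).
Each unlicensed consonant becomes the onset of a new syllable: /h/ → /hʊ/, /p/ → /pa/, /t/ → /tɛ/, /g/ → /gɛ/, /h/ → /hɛ/.

hʊsʊpawatɛʒɛgɛhɛ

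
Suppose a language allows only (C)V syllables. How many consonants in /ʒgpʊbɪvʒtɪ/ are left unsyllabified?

Syllabifying with onset maximization leaves /ʒ/, /g/, /v/, /ʒ/ stranded (no codas are permitted; onsets are limited to one consonant).

4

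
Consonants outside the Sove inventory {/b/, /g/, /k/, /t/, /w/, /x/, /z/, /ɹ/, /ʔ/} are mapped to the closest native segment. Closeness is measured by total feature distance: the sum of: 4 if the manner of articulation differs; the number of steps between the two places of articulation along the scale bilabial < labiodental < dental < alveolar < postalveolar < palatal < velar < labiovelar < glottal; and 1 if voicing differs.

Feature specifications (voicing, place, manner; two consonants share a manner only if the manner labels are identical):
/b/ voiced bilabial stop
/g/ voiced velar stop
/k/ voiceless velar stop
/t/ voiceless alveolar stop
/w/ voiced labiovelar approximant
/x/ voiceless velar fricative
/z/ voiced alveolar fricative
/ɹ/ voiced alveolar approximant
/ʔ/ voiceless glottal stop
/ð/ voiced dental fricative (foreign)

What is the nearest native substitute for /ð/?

/z/ is closest: same manner (fricative), place distance 1 (dental→alveolar), same voicing; total 1. Next closest is /x/ at distance 5.

z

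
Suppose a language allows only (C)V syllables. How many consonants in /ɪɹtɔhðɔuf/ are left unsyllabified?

3

Under (C)V, the unsyllabifiable consonants are /ɹ/, /h/, /f/ (no codas are permitted; onsets are limited to one consonant).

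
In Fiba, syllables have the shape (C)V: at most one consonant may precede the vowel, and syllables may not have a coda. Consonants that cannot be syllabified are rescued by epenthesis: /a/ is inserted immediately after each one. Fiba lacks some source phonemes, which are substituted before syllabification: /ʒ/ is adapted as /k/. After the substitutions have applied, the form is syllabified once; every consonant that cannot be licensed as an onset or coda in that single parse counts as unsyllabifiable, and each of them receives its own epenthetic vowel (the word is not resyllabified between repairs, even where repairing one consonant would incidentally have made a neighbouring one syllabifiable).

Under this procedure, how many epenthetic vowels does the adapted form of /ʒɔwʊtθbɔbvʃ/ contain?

After substitution the input is /kɔwʊtθbɔbvʃ/.
The unsyllabifiable consonants are /t/, /θ/, /b/, /v/, /ʃ/; each receives one epenthetic vowel.

5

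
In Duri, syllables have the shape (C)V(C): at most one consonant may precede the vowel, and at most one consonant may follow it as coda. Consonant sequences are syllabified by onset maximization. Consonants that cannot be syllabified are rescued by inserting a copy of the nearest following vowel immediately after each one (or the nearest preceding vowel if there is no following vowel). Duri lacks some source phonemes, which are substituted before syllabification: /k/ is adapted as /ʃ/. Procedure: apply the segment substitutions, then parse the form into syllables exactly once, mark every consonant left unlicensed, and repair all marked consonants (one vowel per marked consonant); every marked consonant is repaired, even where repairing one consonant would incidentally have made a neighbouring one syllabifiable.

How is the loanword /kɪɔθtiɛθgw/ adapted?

Substitution: /k/ → /ʃ/, giving /ʃɪɔθtiɛθgw/.
The consonants /g/, /w/ cannot be parsed into a legal (C)V(C) syllable (at most one coda consonant is licensed; onsets are limited to one consonant).
Epenthesis after each stranded consonant: /g/ → /gɛ/, /w/ → /wɛ/.

ʃɪɔθtiɛθgɛwɛ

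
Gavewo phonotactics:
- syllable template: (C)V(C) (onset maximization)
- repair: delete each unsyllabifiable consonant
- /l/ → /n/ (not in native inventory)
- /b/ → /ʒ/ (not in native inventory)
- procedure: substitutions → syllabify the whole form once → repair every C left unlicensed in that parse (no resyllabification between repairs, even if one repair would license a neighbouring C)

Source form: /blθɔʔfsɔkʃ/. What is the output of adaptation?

Substitution: /b/ → /ʒ/, /l/ → /n/, giving /ʒnθɔʔfsɔkʃ/.
Under (C)V(C), the unsyllabifiable consonants are /ʒ/, /n/, /f/, /ʃ/ (at most one coda consonant is licensed; onsets are limited to one consonant).
Deletion applies to /ʒ/, /n/, /f/, /ʃ/.

θɔʔsɔk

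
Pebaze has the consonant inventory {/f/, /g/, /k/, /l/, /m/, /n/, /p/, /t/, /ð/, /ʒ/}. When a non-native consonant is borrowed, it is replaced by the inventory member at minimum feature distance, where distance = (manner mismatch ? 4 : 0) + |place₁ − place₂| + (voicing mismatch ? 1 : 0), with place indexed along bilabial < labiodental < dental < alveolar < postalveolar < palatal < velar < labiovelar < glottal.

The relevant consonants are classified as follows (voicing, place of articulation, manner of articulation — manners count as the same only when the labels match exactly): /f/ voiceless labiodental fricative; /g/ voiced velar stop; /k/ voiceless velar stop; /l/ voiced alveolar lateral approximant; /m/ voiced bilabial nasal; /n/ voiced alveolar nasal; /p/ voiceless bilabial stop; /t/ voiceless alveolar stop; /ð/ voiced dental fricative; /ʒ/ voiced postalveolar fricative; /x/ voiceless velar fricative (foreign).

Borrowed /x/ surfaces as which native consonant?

/ʒ/ is closest: same manner (fricative), place distance 2 (velar→postalveolar), voicing differs (+1); total 3. Next closest is /k/ at distance 4.

ʒ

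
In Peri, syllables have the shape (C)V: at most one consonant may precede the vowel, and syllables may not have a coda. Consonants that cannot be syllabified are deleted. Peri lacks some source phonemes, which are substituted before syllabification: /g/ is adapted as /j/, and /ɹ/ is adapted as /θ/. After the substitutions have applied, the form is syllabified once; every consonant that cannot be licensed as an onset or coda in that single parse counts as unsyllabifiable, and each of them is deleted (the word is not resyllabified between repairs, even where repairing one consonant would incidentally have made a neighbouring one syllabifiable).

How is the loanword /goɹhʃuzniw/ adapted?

joʃuni

Substitution: /g/ → /j/, /ɹ/ → /θ/, giving /joθhʃuzniw/.
Under (C)V, the unsyllabifiable consonants are /θ/, /h/, /z/, /w/ (no codas are permitted; onsets are limited to one consonant).
Each unlicensed consonant is deleted: /θ/, /h/, /z/, /w/.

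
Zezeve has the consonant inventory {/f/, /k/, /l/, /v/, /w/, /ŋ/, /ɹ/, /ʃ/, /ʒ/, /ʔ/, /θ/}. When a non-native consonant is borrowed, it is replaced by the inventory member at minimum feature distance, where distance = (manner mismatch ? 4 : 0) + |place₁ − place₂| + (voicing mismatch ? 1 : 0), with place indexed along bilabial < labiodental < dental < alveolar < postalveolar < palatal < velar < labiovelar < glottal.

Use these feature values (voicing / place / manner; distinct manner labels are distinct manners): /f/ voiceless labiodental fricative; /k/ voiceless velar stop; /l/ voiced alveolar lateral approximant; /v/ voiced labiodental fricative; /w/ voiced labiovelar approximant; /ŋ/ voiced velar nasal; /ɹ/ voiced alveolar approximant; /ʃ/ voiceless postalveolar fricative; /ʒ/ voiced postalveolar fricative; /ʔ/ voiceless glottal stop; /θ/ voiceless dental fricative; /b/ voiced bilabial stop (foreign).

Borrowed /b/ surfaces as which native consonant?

v

/v/ is closest: manner differs (stop→fricative, +4), place distance 1 (bilabial→labiodental), same voicing; total 5. Next closest is /f/ at distance 6.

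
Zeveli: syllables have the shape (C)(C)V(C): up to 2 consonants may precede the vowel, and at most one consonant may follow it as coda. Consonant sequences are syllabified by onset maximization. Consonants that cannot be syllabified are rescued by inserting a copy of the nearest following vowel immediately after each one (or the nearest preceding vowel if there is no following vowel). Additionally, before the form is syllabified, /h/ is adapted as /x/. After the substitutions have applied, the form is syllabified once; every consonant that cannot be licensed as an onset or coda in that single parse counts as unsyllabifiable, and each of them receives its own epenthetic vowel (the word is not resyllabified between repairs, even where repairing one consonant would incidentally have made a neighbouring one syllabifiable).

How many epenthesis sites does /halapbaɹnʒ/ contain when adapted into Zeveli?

2

After substitution the input is /xalapbaɹnʒ/.
The unsyllabifiable consonants are /n/, /ʒ/; each receives one epenthetic vowel.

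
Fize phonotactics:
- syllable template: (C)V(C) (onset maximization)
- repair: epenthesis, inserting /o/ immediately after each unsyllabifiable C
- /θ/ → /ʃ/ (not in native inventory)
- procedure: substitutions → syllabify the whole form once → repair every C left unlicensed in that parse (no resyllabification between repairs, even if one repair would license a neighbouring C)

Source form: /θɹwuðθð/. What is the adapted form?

Substitution: /θ/ → /ʃ/, giving /ʃɹwuðʃð/.
Under (C)V(C), the unsyllabifiable consonants are /ʃ/, /ɹ/, /ʃ/, /ð/ (at most one coda consonant is licensed; onsets are limited to one consonant).
Epenthesis after each stranded consonant: /ʃ/ → /ʃo/, /ɹ/ → /ɹo/, /ʃ/ → /ʃo/, /ð/ → /ðo/.

ʃoɹowuðʃoðo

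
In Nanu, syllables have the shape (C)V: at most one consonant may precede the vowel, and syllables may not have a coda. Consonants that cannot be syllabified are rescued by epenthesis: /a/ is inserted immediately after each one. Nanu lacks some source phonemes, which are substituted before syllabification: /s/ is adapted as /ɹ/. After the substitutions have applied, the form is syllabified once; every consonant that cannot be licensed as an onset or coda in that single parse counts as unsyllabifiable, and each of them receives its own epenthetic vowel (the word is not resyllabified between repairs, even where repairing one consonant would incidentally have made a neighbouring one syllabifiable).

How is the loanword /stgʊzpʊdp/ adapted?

ɹatagʊzapʊdapa

Substitution: /s/ → /ɹ/, giving /ɹtgʊzpʊdp/.
Syllabifying with onset maximization leaves /ɹ/, /t/, /z/, /d/, /p/ stranded (no codas are permitted; onsets are limited to one consonant).
Each unlicensed consonant becomes the onset of a new syllable: /ɹ/ → /ɹa/, /t/ → /ta/, /z/ → /za/, /d/ → /da/, /p/ → /pa/.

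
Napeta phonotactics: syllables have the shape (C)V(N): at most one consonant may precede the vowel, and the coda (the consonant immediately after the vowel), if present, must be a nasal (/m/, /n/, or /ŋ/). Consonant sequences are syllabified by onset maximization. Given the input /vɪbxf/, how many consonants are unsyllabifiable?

Under (C)V(N), the unsyllabifiable consonants are /b/, /x/, /f/ (only a nasal (/m/, /n/, or /ŋ/) is licensed in coda position; onsets are limited to one consonant).

3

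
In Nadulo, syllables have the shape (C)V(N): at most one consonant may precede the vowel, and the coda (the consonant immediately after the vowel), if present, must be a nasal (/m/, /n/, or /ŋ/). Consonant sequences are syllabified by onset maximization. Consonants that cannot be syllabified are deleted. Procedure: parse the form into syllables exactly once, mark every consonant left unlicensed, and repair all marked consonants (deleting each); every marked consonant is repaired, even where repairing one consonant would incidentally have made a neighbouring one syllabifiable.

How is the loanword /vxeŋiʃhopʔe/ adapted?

xeŋihoʔe

The consonants /v/, /ʃ/, /p/ cannot be parsed into a legal (C)V(N) syllable (only a nasal (/m/, /n/, or /ŋ/) is licensed in coda position; onsets are limited to one consonant).
Each unlicensed consonant is deleted: /v/, /ʃ/, /p/.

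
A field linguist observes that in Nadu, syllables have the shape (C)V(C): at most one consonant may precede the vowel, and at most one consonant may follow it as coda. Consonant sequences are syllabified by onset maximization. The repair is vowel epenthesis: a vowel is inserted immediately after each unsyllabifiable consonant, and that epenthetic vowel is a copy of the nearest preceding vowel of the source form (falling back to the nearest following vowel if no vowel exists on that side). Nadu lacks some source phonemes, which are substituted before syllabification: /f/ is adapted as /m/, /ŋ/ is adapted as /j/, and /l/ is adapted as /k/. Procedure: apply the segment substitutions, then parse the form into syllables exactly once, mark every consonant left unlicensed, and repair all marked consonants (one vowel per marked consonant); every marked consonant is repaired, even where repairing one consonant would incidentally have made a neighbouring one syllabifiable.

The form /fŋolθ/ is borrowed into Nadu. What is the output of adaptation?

mojokθo

Substitution: /f/ → /m/, /ŋ/ → /j/, /l/ → /k/, giving /mjokθ/.
Under (C)V(C), the unsyllabifiable consonants are /m/, /θ/ (at most one coda consonant is licensed; onsets are limited to one consonant).
Epenthesis after each stranded consonant: /m/ → /mo/, /θ/ → /θo/.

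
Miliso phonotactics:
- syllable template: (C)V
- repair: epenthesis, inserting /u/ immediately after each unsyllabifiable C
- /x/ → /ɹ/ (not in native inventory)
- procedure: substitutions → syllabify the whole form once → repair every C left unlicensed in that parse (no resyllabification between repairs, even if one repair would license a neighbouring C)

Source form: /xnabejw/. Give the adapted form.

Substitution: /x/ → /ɹ/, giving /ɹnabejw/.
Syllabifying with onset maximization leaves /ɹ/, /j/, /w/ stranded (no codas are permitted; onsets are limited to one consonant).
Epenthesis after each stranded consonant: /ɹ/ → /ɹu/, /j/ → /ju/, /w/ → /wu/.

ɹunabejuwu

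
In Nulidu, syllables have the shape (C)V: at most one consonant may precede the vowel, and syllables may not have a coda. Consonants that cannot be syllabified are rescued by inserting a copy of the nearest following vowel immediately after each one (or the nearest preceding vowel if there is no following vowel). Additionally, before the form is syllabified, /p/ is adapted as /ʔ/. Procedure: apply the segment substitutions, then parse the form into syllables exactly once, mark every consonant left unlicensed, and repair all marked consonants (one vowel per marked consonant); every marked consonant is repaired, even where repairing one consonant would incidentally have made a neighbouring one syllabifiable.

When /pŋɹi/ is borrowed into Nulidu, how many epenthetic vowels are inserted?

2

After substitution the input is /ʔŋɹi/.
The unsyllabifiable consonants are /ʔ/, /ŋ/; each receives one epenthetic vowel.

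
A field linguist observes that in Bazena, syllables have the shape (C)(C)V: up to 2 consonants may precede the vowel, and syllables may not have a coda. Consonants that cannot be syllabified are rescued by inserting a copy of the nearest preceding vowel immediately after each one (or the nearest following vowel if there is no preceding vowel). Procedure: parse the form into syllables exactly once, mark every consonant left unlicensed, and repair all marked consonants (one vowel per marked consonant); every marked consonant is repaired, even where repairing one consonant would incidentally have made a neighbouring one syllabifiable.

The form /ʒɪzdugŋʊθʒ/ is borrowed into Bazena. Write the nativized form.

Under (C)(C)V, the unsyllabifiable consonants are /θ/, /ʒ/ (no codas are permitted; onsets may contain at most 2 consonants).
Inserting the epenthetic vowel yields /θ/ → /θʊ/, /ʒ/ → /ʒʊ/.

ʒɪzdugŋʊθʊʒʊ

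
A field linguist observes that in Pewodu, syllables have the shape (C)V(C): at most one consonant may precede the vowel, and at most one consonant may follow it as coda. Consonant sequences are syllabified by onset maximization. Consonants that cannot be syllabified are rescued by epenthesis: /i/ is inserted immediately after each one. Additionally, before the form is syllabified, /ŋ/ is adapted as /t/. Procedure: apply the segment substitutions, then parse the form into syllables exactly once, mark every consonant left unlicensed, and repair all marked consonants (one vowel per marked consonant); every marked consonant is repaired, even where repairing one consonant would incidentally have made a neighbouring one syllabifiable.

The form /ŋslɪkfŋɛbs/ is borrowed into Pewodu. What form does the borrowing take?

tisilɪkfitɛbsi

Substitution: /ŋ/ → /t/, giving /tslɪkftɛbs/.
Under (C)V(C), the unsyllabifiable consonants are /t/, /s/, /f/, /s/ (at most one coda consonant is licensed; onsets are limited to one consonant).
Inserting the epenthetic vowel yields /t/ → /ti/, /s/ → /si/, /f/ → /fi/, /s/ → /si/.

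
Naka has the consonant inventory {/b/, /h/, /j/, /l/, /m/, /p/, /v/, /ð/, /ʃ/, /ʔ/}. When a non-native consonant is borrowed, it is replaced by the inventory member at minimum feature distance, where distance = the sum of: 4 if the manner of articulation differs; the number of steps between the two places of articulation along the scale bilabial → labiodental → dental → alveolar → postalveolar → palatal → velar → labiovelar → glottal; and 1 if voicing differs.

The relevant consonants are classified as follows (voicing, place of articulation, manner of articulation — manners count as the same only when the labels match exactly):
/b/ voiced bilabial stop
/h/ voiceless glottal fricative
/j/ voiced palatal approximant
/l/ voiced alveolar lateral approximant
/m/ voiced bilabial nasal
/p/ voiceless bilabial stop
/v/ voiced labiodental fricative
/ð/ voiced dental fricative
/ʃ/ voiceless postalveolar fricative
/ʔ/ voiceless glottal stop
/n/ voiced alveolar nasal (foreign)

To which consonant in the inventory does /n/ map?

/m/ is closest: same manner (nasal), place distance 3 (alveolar→bilabial), same voicing; total 3. Next closest is /l/ at distance 4.

m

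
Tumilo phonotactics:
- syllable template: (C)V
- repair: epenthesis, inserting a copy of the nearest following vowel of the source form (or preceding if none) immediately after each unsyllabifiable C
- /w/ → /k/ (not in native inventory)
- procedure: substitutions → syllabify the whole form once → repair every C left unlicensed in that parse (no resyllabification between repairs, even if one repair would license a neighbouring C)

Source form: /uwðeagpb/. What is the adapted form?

Substitution: /w/ → /k/, giving /ukðeagpb/.
Under (C)V, the unsyllabifiable consonants are /k/, /g/, /p/, /b/ (no codas are permitted; onsets are limited to one consonant).
Inserting the epenthetic vowel yields /k/ → /ke/, /g/ → /ga/, /p/ → /pa/, /b/ → /ba/.

ukeðeagapaba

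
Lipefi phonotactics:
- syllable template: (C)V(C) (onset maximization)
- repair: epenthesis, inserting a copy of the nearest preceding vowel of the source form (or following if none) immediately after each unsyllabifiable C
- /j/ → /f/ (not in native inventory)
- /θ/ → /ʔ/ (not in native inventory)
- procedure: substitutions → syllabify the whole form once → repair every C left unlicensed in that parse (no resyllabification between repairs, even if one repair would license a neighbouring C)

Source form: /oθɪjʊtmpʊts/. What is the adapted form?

Substitution: /θ/ → /ʔ/, /j/ → /f/, giving /oʔɪfʊtmpʊts/.
Syllabifying with onset maximization leaves /m/, /s/ stranded (at most one coda consonant is licensed; onsets are limited to one consonant).
Each unlicensed consonant becomes the onset of a new syllable: /m/ → /mʊ/, /s/ → /sʊ/.

oʔɪfʊtmʊpʊtsʊ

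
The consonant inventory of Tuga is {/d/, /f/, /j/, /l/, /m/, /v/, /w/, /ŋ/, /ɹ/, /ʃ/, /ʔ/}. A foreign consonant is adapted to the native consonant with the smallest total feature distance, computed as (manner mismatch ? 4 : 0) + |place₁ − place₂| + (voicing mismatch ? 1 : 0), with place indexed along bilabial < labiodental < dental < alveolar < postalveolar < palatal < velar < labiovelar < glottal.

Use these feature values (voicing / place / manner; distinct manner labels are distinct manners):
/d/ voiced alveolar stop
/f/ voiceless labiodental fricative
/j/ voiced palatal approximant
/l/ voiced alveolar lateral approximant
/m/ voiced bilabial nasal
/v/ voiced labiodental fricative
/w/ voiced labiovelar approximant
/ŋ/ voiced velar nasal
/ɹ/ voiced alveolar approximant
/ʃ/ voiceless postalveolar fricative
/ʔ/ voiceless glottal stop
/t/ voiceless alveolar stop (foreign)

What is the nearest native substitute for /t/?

d

/d/ is closest: same manner (stop), place distance 0 (alveolar→alveolar), voicing differs (+1); total 1. Next closest is /l/ at distance 5.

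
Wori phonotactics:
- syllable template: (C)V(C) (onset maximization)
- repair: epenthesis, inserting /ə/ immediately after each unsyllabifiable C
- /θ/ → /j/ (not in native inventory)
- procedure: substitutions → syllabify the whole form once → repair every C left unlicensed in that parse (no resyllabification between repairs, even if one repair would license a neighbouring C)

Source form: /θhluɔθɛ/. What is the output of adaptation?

jəhəluɔjɛ

Substitution: /θ/ → /j/, giving /jhluɔjɛ/.
The consonants /j/, /h/ cannot be parsed into a legal (C)V(C) syllable (at most one coda consonant is licensed; onsets are limited to one consonant).
Each unlicensed consonant becomes the onset of a new syllable: /j/ → /jə/, /h/ → /hə/.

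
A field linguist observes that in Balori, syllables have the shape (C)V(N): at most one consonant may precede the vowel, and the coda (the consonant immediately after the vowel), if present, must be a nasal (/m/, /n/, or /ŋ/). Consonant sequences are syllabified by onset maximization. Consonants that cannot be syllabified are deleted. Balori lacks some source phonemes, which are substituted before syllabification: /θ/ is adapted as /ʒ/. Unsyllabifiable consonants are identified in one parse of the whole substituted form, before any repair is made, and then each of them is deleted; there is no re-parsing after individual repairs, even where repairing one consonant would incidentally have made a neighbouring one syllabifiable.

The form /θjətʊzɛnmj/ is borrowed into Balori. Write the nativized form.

jətʊzɛn

Substitution: /θ/ → /ʒ/, giving /ʒjətʊzɛnmj/.
Syllabifying with onset maximization leaves /ʒ/, /m/, /j/ stranded (only a nasal (/m/, /n/, or /ŋ/) is licensed in coda position; onsets are limited to one consonant).
Deleting the stranded consonants removes /ʒ/, /m/, /j/.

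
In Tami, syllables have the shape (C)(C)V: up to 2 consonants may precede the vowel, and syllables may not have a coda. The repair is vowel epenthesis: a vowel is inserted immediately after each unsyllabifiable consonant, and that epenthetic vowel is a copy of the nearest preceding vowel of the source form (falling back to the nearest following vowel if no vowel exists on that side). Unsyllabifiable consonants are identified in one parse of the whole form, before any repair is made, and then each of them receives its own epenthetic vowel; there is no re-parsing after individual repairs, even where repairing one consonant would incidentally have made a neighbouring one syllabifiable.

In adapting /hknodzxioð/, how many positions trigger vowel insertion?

3

The unsyllabifiable consonants are /h/, /d/, /ð/; each receives one epenthetic vowel.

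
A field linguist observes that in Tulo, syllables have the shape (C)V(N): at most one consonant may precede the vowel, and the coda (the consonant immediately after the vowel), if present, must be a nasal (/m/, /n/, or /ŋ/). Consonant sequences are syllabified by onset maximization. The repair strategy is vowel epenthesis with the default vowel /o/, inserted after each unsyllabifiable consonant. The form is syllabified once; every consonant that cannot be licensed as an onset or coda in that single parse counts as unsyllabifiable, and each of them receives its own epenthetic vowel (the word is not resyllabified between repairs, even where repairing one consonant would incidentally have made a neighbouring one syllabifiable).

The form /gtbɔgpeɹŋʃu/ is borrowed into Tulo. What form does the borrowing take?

Under (C)V(N), the unsyllabifiable consonants are /g/, /t/, /g/, /ɹ/, /ŋ/ (only a nasal (/m/, /n/, or /ŋ/) is licensed in coda position; onsets are limited to one consonant).
Inserting the epenthetic vowel yields /g/ → /go/, /t/ → /to/, /g/ → /go/, /ɹ/ → /ɹo/, /ŋ/ → /ŋo/.

gotobɔgopeɹoŋoʃu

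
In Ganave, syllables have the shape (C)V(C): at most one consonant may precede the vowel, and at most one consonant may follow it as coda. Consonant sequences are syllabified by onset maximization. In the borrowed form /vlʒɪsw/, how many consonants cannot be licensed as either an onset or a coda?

Under (C)V(C), the unsyllabifiable consonants are /v/, /l/, /w/ (at most one coda consonant is licensed; onsets are limited to one consonant).

3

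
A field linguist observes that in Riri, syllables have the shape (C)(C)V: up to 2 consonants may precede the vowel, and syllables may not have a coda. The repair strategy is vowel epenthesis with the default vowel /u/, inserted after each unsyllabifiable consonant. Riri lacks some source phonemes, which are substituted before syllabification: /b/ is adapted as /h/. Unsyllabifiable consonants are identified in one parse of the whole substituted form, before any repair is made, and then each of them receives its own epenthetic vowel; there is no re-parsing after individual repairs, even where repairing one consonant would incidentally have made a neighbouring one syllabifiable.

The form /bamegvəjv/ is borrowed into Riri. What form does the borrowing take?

hamegvəjuvu

Substitution: /b/ → /h/, giving /hamegvəjv/.
Under (C)(C)V, the unsyllabifiable consonants are /j/, /v/ (no codas are permitted; onsets may contain at most 2 consonants).
Inserting the epenthetic vowel yields /j/ → /ju/, /v/ → /vu/.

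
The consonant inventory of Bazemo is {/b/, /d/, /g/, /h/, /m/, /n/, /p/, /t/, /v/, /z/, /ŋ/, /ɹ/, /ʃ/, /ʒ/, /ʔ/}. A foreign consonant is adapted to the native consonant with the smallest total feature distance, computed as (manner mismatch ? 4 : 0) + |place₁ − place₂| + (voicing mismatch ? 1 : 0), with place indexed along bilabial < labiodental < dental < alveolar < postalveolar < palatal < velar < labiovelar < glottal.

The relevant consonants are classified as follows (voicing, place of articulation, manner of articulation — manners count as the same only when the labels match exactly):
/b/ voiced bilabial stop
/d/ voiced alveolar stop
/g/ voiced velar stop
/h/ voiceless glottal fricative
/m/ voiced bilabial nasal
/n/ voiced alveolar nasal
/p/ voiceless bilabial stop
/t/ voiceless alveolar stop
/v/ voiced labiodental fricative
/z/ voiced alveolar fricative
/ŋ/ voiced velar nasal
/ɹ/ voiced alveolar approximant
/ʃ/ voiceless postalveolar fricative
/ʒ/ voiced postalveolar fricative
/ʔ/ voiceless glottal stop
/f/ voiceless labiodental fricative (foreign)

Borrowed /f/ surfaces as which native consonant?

v

/v/ is closest: same manner (fricative), place distance 0 (labiodental→labiodental), voicing differs (+1); total 1. Next closest is /z/ at distance 3.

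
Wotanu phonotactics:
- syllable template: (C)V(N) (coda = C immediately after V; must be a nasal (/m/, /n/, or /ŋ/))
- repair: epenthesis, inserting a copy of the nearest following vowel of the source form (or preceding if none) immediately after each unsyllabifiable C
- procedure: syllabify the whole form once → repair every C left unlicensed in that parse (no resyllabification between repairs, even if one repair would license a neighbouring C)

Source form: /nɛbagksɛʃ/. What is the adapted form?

Syllabifying with onset maximization leaves /g/, /k/, /ʃ/ stranded (only a nasal (/m/, /n/, or /ŋ/) is licensed in coda position; onsets are limited to one consonant).
Inserting the epenthetic vowel yields /g/ → /gɛ/, /k/ → /kɛ/, /ʃ/ → /ʃɛ/.

nɛbagɛkɛsɛʃɛ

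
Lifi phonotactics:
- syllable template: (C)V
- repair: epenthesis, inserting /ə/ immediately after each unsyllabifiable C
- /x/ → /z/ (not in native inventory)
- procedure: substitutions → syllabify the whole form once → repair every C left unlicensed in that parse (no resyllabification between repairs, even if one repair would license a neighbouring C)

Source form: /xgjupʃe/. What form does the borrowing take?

zəgəjupəʃe

Substitution: /x/ → /z/, giving /zgjupʃe/.
Syllabifying with onset maximization leaves /z/, /g/, /p/ stranded (no codas are permitted; onsets are limited to one consonant).
Each unlicensed consonant becomes the onset of a new syllable: /z/ → /zə/, /g/ → /gə/, /p/ → /pə/.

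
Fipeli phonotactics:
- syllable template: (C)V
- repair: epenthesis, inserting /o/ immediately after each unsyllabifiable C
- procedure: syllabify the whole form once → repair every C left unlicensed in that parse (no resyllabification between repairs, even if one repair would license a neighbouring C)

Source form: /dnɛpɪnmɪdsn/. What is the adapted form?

donɛpɪnomɪdosono

Syllabifying with onset maximization leaves /d/, /n/, /d/, /s/, /n/ stranded (no codas are permitted; onsets are limited to one consonant).
Each unlicensed consonant becomes the onset of a new syllable: /d/ → /do/, /n/ → /no/, /d/ → /do/, /s/ → /so/, /n/ → /no/.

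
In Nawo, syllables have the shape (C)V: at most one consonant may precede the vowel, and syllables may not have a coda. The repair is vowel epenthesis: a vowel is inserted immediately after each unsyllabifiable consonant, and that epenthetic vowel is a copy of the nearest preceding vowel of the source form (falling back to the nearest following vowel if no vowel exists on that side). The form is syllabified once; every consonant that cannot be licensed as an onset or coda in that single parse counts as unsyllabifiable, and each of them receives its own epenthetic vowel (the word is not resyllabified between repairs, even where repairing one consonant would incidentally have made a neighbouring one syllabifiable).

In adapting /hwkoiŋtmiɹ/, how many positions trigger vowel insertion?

5

The unsyllabifiable consonants are /h/, /w/, /ŋ/, /t/, /ɹ/; each receives one epenthetic vowel.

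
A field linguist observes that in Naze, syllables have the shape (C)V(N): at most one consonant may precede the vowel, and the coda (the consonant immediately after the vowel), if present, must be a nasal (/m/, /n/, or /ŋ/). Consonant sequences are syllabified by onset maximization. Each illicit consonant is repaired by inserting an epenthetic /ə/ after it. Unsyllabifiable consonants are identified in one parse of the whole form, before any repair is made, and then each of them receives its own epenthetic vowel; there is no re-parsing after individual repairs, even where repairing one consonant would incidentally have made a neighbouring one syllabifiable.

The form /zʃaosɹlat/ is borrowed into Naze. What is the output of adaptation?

The consonants /z/, /s/, /ɹ/, /t/ cannot be parsed into a legal (C)V(N) syllable (only a nasal (/m/, /n/, or /ŋ/) is licensed in coda position; onsets are limited to one consonant).
Epenthesis after each stranded consonant: /z/ → /zə/, /s/ → /sə/, /ɹ/ → /ɹə/, /t/ → /tə/.

zəʃaosəɹəlatə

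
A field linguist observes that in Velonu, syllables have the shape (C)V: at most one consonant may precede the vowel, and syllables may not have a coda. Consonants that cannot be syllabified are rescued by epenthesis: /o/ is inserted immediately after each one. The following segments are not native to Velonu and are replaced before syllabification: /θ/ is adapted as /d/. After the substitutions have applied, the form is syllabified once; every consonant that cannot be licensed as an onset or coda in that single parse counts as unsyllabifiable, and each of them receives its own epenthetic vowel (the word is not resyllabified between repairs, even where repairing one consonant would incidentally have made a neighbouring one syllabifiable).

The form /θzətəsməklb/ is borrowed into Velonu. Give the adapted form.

dozətəsoməkolobo

Substitution: /θ/ → /d/, giving /dzətəsməklb/.
Under (C)V, the unsyllabifiable consonants are /d/, /s/, /k/, /l/, /b/ (no codas are permitted; onsets are limited to one consonant).
Inserting the epenthetic vowel yields /d/ → /do/, /s/ → /so/, /k/ → /ko/, /l/ → /lo/, /b/ → /bo/.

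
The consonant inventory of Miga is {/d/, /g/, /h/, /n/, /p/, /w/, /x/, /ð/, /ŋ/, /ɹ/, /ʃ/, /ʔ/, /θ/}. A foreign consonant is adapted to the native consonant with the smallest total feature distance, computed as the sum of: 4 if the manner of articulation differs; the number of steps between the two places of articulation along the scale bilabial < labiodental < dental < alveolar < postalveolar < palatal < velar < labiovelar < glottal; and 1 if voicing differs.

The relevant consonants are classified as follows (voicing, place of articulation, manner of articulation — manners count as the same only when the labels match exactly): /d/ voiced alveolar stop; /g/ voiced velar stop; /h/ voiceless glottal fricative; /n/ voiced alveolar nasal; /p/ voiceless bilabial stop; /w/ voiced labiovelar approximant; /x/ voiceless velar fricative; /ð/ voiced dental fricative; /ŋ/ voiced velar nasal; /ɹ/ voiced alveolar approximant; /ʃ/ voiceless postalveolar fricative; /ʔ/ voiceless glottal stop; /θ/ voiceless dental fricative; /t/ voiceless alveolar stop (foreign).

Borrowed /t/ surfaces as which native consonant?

/d/ is closest: same manner (stop), place distance 0 (alveolar→alveolar), voicing differs (+1); total 1. Next closest is /p/ at distance 3.

d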